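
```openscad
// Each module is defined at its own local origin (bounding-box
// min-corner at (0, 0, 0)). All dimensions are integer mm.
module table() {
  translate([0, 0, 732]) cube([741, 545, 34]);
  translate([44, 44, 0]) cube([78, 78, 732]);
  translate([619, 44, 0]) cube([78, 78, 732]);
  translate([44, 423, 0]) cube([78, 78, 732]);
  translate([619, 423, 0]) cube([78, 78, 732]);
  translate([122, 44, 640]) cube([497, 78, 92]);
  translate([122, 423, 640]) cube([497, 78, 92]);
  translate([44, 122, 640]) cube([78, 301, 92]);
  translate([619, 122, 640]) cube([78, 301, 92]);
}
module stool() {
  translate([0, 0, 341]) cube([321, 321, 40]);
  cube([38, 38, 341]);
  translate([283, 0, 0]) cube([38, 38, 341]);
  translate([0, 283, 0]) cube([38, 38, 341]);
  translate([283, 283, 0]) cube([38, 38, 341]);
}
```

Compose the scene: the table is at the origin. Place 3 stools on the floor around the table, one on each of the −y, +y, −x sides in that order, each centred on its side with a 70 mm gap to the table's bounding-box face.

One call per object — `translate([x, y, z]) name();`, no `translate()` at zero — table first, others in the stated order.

table();
translate([210, -391, 0]) stool();
translate([210, 615, 0]) stool();
translate([-391, 112, 0]) stool();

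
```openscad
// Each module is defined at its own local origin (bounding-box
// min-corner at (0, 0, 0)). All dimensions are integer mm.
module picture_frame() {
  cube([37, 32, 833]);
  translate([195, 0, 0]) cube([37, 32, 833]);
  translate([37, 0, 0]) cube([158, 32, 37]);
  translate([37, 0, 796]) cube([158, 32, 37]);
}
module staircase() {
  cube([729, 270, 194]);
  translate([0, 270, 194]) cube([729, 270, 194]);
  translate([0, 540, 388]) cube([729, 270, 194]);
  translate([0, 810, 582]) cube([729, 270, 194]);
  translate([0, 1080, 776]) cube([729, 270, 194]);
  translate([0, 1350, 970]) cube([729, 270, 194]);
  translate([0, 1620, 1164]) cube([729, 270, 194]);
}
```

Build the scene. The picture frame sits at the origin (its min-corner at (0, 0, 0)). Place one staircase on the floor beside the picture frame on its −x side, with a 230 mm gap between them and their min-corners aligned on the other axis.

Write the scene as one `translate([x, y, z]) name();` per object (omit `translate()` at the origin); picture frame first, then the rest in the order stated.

picture_frame();
translate([-959, 0, 0]) staircase();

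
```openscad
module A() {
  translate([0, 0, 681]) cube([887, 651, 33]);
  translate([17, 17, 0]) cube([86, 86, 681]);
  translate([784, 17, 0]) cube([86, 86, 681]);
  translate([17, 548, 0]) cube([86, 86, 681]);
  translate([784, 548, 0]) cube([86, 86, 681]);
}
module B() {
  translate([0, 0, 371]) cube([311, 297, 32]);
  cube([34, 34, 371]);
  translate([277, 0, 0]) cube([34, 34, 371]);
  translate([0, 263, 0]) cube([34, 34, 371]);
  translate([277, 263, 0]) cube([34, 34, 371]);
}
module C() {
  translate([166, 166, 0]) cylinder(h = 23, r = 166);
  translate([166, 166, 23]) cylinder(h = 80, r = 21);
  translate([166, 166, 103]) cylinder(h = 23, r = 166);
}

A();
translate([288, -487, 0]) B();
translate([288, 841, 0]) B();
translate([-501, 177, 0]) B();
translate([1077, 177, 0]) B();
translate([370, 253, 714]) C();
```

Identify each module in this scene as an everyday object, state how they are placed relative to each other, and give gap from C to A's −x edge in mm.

The spool's min-x is at 370; the table's min-x is 0; gap = 370 mm.

A is a table. B is a stool. C is a spool. Four stools sit around the table at the −y, +y, −x, +x sides. The spool is on top of the table. The gap from the spool to the table's −x edge is 370 mm.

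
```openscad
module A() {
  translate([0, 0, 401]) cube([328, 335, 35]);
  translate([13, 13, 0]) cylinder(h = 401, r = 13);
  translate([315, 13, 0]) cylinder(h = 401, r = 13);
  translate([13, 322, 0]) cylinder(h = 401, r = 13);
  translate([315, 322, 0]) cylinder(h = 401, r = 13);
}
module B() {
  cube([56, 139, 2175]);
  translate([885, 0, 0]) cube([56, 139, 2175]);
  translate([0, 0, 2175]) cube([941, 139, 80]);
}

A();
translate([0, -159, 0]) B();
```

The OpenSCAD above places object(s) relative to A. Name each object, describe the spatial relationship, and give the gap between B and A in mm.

A is a stool. B is a door frame. The door frame is on the floor beside the stool on its −y side. The gap between the door frame and the stool is 20 mm.

The door frame's nearest face is 20 mm from the stool's −y face.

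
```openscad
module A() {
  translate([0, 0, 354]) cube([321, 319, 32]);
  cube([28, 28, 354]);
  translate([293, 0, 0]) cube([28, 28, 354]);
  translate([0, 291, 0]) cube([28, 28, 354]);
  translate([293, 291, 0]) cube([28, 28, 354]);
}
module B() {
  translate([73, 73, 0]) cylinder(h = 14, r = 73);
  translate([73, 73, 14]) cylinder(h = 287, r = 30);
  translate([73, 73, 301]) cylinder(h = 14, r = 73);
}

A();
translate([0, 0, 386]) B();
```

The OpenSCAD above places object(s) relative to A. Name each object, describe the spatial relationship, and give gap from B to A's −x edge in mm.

A is a stool. B is a spool. The spool is on top of the stool. The gap from the spool to the stool's −x edge is 0 mm.

The spool's min-x is at 0; the stool's min-x is 0; gap = 0 mm.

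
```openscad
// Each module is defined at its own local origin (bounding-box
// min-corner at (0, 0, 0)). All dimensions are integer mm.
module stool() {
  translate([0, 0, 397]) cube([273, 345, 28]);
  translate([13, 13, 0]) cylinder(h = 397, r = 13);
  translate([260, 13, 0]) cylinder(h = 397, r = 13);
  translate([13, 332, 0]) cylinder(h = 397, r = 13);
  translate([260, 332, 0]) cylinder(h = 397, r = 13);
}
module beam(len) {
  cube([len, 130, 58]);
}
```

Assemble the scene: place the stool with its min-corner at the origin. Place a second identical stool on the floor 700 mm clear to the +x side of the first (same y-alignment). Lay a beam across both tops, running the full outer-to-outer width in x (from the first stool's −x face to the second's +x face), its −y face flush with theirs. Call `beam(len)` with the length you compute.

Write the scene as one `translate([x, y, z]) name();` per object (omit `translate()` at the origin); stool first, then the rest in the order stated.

stool();
translate([973, 0, 0]) stool();
translate([0, 0, 425]) beam(1246);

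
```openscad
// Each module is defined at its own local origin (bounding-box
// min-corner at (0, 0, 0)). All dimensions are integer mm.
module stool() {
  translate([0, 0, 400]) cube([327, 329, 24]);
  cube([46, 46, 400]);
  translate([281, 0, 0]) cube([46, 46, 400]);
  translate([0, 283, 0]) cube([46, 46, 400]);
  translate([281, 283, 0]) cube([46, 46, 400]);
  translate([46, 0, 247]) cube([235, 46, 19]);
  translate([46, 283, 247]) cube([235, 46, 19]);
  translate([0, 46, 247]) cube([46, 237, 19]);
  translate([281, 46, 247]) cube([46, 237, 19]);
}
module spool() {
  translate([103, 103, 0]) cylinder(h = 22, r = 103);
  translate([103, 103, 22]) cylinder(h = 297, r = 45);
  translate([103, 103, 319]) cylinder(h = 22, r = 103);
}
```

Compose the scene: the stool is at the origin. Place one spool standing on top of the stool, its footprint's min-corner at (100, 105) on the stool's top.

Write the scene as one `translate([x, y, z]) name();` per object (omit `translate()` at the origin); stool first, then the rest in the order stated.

stool();
translate([100, 105, 424]) spool();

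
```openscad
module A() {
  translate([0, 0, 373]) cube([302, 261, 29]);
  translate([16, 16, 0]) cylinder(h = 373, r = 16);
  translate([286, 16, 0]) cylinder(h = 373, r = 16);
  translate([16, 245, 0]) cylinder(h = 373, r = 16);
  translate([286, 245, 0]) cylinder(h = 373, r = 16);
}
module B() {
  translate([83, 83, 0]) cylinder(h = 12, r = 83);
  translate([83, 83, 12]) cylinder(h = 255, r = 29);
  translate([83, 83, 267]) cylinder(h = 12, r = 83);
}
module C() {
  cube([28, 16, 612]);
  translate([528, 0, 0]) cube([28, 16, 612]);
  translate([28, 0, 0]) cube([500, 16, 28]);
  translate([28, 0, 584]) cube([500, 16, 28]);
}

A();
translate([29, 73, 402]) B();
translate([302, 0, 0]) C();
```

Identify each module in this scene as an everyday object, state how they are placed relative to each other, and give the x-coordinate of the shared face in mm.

A is a stool. B is a spool. C is a picture frame. The spool is on top of the stool. The picture frame is against the stool's +x side, with their −y faces flush. The x-coordinate of the shared face is 302 mm.

The stool's +x face and the picture frame's −x face are both at x = 302 mm.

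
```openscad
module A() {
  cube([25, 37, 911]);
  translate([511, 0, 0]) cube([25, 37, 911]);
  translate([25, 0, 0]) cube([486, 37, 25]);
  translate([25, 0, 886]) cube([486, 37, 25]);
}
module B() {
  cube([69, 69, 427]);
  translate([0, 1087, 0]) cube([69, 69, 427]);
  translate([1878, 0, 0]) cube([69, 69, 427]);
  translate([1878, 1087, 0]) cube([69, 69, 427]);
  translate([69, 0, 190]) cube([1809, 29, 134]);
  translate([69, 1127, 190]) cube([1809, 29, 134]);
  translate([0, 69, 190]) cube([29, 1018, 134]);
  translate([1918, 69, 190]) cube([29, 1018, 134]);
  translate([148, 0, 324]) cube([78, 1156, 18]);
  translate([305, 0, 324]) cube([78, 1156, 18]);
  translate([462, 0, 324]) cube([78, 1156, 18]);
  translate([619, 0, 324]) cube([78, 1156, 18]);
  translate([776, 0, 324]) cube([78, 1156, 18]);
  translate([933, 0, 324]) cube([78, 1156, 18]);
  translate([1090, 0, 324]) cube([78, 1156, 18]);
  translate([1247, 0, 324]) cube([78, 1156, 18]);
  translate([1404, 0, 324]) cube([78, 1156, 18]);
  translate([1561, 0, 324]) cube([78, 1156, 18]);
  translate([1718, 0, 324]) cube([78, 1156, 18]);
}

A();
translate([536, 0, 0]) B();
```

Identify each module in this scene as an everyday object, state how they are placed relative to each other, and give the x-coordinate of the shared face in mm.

The picture frame's +x face and the bed frame's −x face are both at x = 536 mm.

A is a picture frame. B is a bed frame. The bed frame is against the picture frame's +x side, with their −y faces flush. The x-coordinate of the shared face is 536 mm.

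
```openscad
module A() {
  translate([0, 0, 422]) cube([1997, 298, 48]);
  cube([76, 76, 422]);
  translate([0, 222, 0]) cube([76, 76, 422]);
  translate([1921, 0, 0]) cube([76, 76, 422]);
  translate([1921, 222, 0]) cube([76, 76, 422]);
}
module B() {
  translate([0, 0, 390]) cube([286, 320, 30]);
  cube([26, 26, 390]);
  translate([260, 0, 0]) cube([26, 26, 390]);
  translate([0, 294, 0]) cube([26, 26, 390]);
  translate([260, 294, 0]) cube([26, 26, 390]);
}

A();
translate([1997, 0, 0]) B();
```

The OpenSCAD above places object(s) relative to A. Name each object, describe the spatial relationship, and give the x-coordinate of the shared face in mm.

A is a bench. B is a stool. The stool is against the bench's +x side, with their −y faces flush. The x-coordinate of the shared face is 1997 mm.

The bench's +x face and the stool's −x face are both at x = 1997 mm.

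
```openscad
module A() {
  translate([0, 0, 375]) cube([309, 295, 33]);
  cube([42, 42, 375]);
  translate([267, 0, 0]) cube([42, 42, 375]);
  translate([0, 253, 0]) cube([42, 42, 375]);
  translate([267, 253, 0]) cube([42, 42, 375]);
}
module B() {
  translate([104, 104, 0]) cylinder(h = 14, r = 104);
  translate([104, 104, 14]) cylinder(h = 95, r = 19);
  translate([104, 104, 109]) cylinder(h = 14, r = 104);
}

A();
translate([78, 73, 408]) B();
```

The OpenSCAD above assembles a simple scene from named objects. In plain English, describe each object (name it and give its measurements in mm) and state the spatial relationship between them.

A is a four-legged stool. The seat is 309×295 mm, 33 mm thick, top at z = 408 mm. It stands on four square legs, each 42×42 mm in cross-section, from z = 0 to the seat underside, each flush with a corner of the seat.

B is a spool: two coaxial disc flanges of radius 104 mm and thickness 14 mm, joined by a core cylinder of radius 19 mm and height 95 mm. The lower flange rests on z = 0 and the three cylinders share a vertical axis.

The spool is on top of the stool.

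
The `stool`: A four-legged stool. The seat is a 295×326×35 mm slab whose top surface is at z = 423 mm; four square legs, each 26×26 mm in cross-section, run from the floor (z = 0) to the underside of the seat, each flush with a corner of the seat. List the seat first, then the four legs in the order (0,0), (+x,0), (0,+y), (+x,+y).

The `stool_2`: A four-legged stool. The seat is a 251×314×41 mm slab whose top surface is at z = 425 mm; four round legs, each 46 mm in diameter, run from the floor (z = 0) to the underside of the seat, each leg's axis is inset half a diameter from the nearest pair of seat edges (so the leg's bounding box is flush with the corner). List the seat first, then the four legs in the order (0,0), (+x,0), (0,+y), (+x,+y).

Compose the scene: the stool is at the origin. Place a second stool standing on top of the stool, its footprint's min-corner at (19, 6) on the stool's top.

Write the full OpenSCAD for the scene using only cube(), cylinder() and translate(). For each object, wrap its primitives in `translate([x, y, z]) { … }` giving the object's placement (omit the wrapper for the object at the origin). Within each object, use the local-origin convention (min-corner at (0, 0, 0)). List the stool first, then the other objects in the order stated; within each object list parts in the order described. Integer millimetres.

translate([0, 0, 388]) cube([295, 326, 35]);
cube([26, 26, 388]);
translate([269, 0, 0]) cube([26, 26, 388]);
translate([0, 300, 0]) cube([26, 26, 388]);
translate([269, 300, 0]) cube([26, 26, 388]);
translate([19, 6, 423]) {
  translate([0, 0, 384]) cube([251, 314, 41]);
  translate([23, 23, 0]) cylinder(h = 384, r = 23);
  translate([228, 23, 0]) cylinder(h = 384, r = 23);
  translate([23, 291, 0]) cylinder(h = 384, r = 23);
  translate([228, 291, 0]) cylinder(h = 384, r = 23);
}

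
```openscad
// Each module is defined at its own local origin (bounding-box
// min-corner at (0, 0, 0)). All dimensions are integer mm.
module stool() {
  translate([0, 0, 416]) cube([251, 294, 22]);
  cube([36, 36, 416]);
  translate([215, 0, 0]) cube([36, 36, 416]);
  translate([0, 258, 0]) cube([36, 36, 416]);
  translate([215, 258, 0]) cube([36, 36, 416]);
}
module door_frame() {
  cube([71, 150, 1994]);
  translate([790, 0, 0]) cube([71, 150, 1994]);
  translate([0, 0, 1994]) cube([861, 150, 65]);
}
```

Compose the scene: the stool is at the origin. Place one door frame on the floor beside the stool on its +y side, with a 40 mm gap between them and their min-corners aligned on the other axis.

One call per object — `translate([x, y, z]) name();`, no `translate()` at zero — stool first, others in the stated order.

stool();
translate([0, 334, 0]) door_frame();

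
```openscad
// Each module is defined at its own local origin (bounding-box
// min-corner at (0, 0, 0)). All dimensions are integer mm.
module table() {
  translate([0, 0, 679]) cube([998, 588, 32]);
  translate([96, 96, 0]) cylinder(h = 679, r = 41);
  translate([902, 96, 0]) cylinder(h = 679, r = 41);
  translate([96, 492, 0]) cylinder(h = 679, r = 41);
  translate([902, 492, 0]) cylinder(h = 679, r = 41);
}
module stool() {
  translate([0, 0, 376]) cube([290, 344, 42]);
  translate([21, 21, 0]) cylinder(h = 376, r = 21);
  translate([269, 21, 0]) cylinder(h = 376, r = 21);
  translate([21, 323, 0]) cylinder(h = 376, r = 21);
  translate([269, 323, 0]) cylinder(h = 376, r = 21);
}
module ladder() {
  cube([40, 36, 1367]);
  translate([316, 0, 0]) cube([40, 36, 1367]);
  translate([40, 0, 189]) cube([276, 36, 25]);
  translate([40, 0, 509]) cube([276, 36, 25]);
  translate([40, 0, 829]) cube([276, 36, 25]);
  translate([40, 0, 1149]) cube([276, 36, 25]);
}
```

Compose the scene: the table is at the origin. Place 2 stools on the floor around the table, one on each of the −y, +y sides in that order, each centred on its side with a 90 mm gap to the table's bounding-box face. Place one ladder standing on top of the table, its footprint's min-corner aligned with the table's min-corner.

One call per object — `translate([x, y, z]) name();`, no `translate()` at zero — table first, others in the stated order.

table();
translate([354, -434, 0]) stool();
translate([354, 678, 0]) stool();
translate([0, 0, 711]) ladder();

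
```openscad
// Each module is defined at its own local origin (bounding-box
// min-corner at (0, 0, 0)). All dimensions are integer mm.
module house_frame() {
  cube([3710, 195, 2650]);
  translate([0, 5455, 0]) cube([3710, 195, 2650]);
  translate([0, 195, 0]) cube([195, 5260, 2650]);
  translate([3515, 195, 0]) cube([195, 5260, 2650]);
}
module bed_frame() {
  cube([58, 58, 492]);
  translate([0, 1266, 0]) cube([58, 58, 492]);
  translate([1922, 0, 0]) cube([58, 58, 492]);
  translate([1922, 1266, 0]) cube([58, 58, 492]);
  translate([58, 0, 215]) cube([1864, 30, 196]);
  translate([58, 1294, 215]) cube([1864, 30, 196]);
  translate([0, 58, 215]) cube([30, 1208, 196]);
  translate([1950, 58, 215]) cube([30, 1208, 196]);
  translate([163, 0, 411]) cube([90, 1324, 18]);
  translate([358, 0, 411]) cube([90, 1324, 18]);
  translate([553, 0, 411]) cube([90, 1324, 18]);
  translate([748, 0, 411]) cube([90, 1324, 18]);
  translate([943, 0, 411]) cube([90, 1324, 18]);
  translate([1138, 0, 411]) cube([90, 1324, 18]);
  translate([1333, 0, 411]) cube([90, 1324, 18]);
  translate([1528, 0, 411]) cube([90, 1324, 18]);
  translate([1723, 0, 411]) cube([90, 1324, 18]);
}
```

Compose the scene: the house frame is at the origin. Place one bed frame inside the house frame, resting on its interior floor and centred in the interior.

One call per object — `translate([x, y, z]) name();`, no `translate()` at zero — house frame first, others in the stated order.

house_frame();
translate([865, 2163, 0]) bed_frame();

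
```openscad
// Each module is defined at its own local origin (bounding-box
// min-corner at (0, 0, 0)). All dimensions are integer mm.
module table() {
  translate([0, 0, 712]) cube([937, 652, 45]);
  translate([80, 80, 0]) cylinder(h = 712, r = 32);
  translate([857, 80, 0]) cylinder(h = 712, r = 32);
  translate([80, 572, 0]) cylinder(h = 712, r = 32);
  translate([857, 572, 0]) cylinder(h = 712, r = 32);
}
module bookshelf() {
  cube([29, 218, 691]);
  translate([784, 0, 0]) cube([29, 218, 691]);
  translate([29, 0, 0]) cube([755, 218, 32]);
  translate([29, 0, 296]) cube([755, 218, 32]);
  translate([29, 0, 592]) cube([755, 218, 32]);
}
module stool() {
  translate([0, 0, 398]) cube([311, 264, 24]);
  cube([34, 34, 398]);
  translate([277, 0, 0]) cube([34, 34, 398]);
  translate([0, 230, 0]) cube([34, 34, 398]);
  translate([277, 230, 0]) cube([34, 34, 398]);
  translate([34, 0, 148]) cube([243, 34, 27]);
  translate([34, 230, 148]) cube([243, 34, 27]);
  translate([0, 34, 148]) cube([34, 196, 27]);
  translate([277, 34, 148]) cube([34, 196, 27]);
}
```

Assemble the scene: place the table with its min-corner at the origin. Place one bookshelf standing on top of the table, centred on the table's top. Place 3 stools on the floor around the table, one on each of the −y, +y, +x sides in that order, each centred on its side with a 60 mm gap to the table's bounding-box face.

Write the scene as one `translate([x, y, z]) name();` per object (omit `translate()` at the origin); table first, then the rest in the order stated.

table();
translate([62, 217, 757]) bookshelf();
translate([313, -324, 0]) stool();
translate([313, 712, 0]) stool();
translate([997, 194, 0]) stool();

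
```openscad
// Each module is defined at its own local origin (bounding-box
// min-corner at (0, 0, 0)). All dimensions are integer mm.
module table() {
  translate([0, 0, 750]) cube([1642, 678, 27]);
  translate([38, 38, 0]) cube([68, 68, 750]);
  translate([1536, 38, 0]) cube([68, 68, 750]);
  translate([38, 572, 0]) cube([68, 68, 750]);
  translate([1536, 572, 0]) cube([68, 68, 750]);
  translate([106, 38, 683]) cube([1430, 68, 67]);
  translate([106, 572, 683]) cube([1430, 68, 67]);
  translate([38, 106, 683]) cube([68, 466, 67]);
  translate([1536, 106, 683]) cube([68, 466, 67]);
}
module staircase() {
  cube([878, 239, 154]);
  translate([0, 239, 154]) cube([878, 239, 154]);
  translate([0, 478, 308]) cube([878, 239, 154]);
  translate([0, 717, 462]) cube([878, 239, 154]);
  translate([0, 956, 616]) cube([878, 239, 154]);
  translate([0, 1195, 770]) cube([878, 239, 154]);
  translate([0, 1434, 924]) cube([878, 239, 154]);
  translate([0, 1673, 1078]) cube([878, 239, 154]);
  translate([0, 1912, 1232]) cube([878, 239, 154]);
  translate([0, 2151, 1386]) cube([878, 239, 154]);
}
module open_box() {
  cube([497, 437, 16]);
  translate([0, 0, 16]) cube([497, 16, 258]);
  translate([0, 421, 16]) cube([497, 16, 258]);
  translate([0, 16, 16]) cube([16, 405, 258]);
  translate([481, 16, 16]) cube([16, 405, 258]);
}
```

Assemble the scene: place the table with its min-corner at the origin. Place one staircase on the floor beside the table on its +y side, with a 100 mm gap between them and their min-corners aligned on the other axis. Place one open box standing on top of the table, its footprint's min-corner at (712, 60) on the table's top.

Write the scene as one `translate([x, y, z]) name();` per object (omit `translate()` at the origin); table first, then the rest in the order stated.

table();
translate([0, 778, 0]) staircase();
translate([712, 60, 777]) open_box();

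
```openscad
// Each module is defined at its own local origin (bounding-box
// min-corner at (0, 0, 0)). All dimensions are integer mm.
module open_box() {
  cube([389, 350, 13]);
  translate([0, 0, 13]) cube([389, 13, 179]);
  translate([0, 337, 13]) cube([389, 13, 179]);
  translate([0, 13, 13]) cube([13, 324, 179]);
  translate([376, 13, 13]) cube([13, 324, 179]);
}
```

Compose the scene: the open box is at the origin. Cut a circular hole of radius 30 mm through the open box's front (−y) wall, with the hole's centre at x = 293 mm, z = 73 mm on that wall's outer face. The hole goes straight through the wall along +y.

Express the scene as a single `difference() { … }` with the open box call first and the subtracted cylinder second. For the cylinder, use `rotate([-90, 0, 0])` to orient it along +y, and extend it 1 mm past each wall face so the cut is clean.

difference() {
  open_box();
  translate([293, -1, 73]) rotate([-90, 0, 0]) cylinder(h = 15, r = 30);
}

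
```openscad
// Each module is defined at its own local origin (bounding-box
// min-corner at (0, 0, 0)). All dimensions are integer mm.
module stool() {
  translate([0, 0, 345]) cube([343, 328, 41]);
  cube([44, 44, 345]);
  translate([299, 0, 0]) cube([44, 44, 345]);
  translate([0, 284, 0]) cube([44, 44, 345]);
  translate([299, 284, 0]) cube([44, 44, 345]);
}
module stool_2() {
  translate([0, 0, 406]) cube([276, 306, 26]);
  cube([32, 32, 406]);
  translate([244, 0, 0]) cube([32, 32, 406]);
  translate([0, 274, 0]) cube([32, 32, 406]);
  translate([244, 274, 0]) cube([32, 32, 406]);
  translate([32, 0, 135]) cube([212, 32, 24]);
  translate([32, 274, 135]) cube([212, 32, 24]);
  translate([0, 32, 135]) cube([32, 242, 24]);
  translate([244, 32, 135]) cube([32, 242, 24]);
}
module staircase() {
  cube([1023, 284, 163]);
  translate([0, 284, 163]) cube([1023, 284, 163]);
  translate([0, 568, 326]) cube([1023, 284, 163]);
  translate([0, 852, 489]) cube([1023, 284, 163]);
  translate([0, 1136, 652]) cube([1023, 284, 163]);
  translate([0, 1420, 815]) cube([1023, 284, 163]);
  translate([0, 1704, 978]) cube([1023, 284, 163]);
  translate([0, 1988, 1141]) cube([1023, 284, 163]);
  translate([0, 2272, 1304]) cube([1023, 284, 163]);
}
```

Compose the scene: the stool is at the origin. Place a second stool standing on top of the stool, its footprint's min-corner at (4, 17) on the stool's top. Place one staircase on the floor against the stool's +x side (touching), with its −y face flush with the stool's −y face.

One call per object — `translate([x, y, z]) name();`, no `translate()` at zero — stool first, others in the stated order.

stool();
translate([4, 17, 386]) stool_2();
translate([343, 0, 0]) staircase();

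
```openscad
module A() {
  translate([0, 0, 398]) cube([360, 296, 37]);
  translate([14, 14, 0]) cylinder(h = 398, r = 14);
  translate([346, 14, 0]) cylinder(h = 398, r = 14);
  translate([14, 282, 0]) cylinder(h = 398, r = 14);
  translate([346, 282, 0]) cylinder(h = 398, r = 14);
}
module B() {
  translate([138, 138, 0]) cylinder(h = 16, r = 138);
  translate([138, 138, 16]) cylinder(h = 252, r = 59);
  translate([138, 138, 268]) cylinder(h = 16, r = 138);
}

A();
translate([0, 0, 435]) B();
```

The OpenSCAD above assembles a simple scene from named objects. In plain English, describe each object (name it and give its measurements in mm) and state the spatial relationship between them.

A is a four-legged stool. The seat is 360×296 mm, 37 mm thick, top at z = 435 mm. It stands on four round legs, each 28 mm in diameter, from z = 0 to the seat underside, each leg's axis is inset half a diameter from the nearest pair of seat edges (so the leg's bounding box is flush with the corner).

B is a spool: two coaxial disc flanges of radius 138 mm and thickness 16 mm, joined by a core cylinder of radius 59 mm and height 252 mm. The lower flange rests on z = 0 and the three cylinders share a vertical axis.

The spool is on top of the stool.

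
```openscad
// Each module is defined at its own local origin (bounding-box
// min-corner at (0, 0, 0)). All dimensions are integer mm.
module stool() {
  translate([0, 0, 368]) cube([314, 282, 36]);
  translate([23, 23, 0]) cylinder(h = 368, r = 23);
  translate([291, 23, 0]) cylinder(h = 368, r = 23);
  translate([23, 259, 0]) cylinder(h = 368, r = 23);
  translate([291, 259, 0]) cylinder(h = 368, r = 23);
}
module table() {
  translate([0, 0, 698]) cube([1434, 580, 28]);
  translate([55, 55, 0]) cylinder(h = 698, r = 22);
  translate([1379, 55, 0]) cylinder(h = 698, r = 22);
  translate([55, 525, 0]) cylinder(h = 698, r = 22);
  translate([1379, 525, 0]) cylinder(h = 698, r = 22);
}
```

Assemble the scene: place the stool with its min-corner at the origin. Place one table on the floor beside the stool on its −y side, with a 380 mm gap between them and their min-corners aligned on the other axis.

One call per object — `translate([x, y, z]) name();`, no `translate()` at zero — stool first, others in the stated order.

stool();
translate([0, -960, 0]) table();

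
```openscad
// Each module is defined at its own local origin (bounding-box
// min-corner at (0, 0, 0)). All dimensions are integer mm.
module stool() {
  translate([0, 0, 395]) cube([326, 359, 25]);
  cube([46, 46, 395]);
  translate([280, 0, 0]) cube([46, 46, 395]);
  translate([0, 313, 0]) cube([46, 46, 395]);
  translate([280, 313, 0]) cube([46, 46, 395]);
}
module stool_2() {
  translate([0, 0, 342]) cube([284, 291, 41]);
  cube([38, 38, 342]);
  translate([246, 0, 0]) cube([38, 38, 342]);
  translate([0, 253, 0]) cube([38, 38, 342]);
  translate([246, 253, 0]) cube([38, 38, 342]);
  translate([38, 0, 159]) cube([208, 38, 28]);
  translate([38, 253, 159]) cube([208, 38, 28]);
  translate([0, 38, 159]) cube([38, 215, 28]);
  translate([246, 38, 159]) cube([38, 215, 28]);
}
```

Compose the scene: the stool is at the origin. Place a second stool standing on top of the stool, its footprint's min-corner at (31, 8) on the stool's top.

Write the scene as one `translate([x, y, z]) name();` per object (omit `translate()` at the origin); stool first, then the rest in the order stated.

stool();
translate([31, 8, 420]) stool_2();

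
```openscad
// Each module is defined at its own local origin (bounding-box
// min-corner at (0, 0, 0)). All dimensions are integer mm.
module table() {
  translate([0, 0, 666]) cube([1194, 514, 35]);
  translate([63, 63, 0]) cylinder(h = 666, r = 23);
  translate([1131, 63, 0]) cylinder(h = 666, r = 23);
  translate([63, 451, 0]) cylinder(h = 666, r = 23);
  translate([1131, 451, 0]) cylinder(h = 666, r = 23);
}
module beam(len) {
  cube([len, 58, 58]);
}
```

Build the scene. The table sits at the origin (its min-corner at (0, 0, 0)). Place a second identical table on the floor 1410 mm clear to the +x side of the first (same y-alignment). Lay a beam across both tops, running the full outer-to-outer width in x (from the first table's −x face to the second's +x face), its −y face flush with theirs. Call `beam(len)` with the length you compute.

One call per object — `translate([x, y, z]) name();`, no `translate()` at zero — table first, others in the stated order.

table();
translate([2604, 0, 0]) table();
translate([0, 0, 701]) beam(3798);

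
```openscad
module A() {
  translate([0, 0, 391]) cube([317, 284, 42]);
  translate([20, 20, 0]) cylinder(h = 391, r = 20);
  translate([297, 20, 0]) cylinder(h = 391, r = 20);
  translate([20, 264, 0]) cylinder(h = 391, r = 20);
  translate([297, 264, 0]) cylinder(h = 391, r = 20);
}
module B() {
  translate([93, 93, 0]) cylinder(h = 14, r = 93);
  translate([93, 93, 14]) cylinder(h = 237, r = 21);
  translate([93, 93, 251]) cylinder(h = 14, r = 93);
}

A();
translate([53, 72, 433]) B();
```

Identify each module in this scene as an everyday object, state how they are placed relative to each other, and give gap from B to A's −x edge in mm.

A is a stool. B is a spool. The spool is on top of the stool. The gap from the spool to the stool's −x edge is 53 mm.

The spool's min-x is at 53; the stool's min-x is 0; gap = 53 mm.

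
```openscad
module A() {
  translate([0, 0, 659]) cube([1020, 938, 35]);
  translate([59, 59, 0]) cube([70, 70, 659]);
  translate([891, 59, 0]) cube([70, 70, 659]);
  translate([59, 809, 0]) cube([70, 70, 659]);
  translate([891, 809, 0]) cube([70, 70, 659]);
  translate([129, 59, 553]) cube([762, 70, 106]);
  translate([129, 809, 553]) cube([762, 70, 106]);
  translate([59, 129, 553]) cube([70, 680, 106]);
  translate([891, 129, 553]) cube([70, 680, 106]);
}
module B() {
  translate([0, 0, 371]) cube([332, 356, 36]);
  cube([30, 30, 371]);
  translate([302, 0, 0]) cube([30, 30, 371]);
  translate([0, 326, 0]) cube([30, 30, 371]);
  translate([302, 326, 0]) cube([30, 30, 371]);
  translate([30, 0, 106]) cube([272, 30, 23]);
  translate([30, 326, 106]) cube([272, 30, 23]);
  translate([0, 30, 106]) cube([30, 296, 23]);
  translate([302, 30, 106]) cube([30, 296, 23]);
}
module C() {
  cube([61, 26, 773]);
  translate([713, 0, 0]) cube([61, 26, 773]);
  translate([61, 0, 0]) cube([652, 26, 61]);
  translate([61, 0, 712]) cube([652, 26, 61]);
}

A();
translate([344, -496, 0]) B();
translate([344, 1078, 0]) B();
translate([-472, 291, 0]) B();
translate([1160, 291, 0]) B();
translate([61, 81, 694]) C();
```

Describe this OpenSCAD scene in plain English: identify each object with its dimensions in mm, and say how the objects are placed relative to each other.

A is a table: top 1020 mm (x) × 938 mm (y), 35 mm thick, upper face at z = 694 mm, on four 70×70 mm square legs, each inset 59 mm from the nearest pair of top edges, running from z = 0 to the bottom of the top. Four apron rails, 70 mm thick and 106 mm tall, run between adjacent legs with their top edges flush with the underside of the top and their outer faces flush with the legs' outer faces.

B is a simple wooden stool: a rectangular seat 332 mm (x) by 356 mm (y), 36 mm thick, top face at z = 407 mm, on four square legs, each 30×30 mm in cross-section. The legs rest on z = 0, each flush with a corner of the seat. Four stretchers, 30 mm wide and 23 mm tall, connect adjacent legs with their undersides at z = 106 mm, each running between the inner faces of the legs it joins and aligned with the legs' outer faces on the other axis.

C is a picture frame with a 652×651 mm rectangular opening (x by z) and a uniform 61 mm border on every side. Frame depth is 26 mm along y. It is built from two vertical stiles running the full outside height and two horizontal rails spanning the gap between the stiles.

Four stools sit around the table at the −y, +y, −x, +x sides. The picture frame is on top of the table.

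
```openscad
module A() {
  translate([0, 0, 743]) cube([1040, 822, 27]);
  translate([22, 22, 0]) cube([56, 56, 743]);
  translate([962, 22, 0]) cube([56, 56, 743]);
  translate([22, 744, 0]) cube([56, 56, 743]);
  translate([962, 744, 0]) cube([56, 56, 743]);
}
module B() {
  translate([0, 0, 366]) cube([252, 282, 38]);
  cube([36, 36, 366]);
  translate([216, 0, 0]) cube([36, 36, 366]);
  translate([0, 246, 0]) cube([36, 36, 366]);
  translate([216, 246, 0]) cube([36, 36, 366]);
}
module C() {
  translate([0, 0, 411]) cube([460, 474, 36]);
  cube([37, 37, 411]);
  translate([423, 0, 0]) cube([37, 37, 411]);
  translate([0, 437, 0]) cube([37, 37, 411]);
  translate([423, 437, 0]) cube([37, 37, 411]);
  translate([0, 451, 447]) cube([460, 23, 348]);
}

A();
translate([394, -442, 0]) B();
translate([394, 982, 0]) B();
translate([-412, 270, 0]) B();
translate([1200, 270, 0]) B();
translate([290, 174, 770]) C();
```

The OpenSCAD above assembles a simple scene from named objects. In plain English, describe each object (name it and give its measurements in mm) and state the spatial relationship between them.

A is a table with a 1040×822 mm rectangular top, 27 mm thick, top surface at z = 770 mm, supported by four 56×56 mm square legs, each inset 22 mm from the nearest pair of top edges, running from the floor.

B is a four-legged stool. The seat is 252×282 mm, 38 mm thick, top at z = 404 mm. It stands on four square legs, each 36×36 mm in cross-section, from z = 0 to the seat underside, each flush with a corner of the seat.

C is a chair: 460×474 mm seat, 36 mm thick, top at z = 447 mm, on four 37 mm square corner legs flush with the seat edges. A 23 mm thick backrest slab spans the full seat width, extending 348 mm above the seat top, its back face flush with the seat's +y edge.

Four stools sit around the table at the −y, +y, −x, +x sides. The chair is on top of the table, centred.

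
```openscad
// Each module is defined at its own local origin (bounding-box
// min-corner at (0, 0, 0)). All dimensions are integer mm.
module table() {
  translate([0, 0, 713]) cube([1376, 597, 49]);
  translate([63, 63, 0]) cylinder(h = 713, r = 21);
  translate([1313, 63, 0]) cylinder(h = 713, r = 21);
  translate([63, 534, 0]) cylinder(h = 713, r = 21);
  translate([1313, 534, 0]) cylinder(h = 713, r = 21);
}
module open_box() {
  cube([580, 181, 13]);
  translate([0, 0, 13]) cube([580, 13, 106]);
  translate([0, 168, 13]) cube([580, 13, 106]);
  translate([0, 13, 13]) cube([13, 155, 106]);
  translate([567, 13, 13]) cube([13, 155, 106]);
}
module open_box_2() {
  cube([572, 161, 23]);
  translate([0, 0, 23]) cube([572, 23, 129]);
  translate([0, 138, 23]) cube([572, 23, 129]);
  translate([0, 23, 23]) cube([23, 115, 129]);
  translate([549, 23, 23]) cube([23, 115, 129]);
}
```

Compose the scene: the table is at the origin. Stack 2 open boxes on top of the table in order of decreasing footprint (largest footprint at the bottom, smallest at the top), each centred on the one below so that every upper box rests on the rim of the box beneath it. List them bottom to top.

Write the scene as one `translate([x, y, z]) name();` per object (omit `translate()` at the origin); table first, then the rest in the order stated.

table();
translate([398, 208, 762]) open_box();
translate([402, 218, 881]) open_box_2();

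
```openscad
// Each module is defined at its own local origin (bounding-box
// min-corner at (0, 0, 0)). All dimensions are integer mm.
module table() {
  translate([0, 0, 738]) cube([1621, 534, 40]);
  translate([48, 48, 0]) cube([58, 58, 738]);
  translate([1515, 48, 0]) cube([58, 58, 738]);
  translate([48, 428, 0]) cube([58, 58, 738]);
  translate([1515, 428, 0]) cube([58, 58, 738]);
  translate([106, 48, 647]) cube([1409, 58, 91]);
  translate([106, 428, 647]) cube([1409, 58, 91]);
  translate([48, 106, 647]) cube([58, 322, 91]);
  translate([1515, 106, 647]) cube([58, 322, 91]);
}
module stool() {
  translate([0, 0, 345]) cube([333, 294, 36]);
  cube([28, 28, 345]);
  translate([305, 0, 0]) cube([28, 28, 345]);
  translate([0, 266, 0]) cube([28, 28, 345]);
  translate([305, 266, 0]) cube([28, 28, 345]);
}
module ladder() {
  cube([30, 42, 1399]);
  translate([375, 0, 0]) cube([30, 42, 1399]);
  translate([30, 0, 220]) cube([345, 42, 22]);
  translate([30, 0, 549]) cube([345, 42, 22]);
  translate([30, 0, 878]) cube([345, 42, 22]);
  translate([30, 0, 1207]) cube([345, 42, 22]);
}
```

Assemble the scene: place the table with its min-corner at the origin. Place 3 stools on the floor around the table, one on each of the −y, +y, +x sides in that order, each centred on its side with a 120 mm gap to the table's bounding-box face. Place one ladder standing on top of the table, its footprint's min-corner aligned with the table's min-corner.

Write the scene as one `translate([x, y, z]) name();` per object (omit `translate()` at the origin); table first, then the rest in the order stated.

table();
translate([644, -414, 0]) stool();
translate([644, 654, 0]) stool();
translate([1741, 120, 0]) stool();
translate([0, 0, 778]) ladder();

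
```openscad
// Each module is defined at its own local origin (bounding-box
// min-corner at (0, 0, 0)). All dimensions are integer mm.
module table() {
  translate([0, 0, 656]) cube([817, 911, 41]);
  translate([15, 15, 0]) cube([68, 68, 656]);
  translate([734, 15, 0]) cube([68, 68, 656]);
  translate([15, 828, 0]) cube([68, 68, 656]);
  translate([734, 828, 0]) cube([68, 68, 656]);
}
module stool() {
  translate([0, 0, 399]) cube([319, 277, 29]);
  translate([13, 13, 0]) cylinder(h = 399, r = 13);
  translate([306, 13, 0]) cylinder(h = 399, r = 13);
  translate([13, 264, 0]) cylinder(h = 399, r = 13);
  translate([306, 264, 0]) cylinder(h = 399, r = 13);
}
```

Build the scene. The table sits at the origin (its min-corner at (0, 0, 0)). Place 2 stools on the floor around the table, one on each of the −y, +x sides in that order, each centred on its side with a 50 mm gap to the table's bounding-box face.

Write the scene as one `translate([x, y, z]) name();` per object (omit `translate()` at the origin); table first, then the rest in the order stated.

table();
translate([249, -327, 0]) stool();
translate([867, 317, 0]) stool();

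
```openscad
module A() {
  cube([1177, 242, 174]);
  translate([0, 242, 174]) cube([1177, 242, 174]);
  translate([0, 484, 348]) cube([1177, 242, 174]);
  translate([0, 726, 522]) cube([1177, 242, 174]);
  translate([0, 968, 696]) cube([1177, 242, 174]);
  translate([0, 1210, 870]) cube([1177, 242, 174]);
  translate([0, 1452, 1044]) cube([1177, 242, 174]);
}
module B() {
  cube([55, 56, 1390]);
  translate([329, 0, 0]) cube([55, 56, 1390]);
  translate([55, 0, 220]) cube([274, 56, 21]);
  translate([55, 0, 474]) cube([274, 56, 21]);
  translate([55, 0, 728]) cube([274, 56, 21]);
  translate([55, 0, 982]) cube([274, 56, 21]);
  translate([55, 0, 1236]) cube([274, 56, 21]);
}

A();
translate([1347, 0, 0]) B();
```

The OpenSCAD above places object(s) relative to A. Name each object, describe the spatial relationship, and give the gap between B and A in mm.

A is a staircase. B is a ladder. The ladder is on the floor beside the staircase on its +x side. The gap between the ladder and the staircase is 170 mm.

The ladder's nearest face is 170 mm from the staircase's +x face.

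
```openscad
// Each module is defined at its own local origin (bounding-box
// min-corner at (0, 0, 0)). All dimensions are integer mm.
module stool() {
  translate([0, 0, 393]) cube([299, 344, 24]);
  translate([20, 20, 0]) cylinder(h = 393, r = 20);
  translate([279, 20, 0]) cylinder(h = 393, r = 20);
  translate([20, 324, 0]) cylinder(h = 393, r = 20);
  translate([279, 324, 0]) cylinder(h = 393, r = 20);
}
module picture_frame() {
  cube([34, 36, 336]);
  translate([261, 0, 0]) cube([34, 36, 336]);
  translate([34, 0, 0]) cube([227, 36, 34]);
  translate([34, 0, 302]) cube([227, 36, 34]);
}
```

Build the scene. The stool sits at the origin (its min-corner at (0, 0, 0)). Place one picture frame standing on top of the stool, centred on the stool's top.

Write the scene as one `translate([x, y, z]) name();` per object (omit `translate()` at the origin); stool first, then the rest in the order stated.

stool();
translate([2, 154, 417]) picture_frame();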